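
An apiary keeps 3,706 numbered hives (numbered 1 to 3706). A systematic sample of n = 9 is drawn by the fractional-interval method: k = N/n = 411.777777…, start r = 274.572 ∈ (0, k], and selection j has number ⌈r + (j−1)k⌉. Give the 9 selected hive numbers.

275, 687, 1099, 1510, 1922, 2334, 2746, 3158, 3569

j=1: r + 0k = 274.572 → ⌈·⌉ = 275
j=2: r + 1k = 686.349777… → ⌈·⌉ = 687
j=3: r + 2k = 1098.127555… → ⌈·⌉ = 1099
j=4: r + 3k = 1509.905333… → ⌈·⌉ = 1510
j=5: r + 4k = 1921.683111… → ⌈·⌉ = 1922
j=6: r + 5k = 2333.460888… → ⌈·⌉ = 2334
j=7: r + 6k = 2745.238666… → ⌈·⌉ = 2746
j=8: r + 7k = 3157.016444… → ⌈·⌉ = 3158
j=9: r + 8k = 3568.794222… → ⌈·⌉ = 3569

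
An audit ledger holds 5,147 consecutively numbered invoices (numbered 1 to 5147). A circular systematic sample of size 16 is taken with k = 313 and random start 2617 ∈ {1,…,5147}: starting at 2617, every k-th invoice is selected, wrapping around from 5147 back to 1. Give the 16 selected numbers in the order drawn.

2617, 2930, 3243, 3556, 3869, 4182, 4495, 4808, 5121, 287, 600, 913, 1226, 1539, 1852, 2165

Selection 1: 2617
Selection 2: 2617 + 313 = 2930
Selection 3: 2930 + 313 = 3243
Selection 4: 3243 + 313 = 3556
Selection 5: 3556 + 313 = 3869
Selection 6: 3869 + 313 = 4182
Selection 7: 4182 + 313 = 4495
Selection 8: 4495 + 313 = 4808
Selection 9: 4808 + 313 = 5121
Selection 10: 5121 + 313 = 5434 → 5434 − 5147 = 287
Selection 11: 287 + 313 = 600
Selection 12: 600 + 313 = 913
Selection 13: 913 + 313 = 1226
Selection 14: 1226 + 313 = 1539
Selection 15: 1539 + 313 = 1852
Selection 16: 1852 + 313 = 2165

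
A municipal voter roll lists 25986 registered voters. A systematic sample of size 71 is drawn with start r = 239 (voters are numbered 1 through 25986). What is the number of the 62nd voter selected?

22565

k = 25986/71 = 366
62nd selection = r + (62−1)·k = 239 + 61×366 = 239 + 22326 = 22565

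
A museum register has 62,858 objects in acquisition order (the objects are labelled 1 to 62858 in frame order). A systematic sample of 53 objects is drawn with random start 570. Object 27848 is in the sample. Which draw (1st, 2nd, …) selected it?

k = 62858/53 = 1186
position = (27848 − 570)/1186 + 1 = 27278/1186 + 1 = 23 + 1 = 24

24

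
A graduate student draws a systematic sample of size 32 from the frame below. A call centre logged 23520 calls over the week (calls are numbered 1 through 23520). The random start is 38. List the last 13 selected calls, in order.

14003, 14738, 15473, 16208, 16943, 17678, 18413, 19148, 19883, 20618, 21353, 22088, 22823

k = N/n = 23520/32 = 735
20th selection = 38 + 19×735 = 14003
21st: 14003 + 735 = 14738
22nd: 14738 + 735 = 15473
23rd: 15473 + 735 = 16208
24th: 16208 + 735 = 16943
25th: 16943 + 735 = 17678
26th: 17678 + 735 = 18413
27th: 18413 + 735 = 19148
28th: 19148 + 735 = 19883
29th: 19883 + 735 = 20618
30th: 20618 + 735 = 21353
31st: 21353 + 735 = 22088
32nd: 22088 + 735 = 22823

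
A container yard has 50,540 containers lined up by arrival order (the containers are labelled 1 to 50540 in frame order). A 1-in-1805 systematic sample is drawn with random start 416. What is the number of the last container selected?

49151

k = 1805
28th selection = r + (28−1)·k = 416 + 27×1805 = 416 + 48735 = 49151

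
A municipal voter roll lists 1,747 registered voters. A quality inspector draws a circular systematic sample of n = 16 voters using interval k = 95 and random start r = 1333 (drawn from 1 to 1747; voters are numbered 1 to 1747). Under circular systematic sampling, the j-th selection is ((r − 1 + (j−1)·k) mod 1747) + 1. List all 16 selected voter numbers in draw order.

Selection 1: 1333
Selection 2: 1333 + 95 = 1428
Selection 3: 1428 + 95 = 1523
Selection 4: 1523 + 95 = 1618
Selection 5: 1618 + 95 = 1713
Selection 6: 1713 + 95 = 1808 → 1808 − 1747 = 61
Selection 7: 61 + 95 = 156
Selection 8: 156 + 95 = 251
Selection 9: 251 + 95 = 346
Selection 10: 346 + 95 = 441
Selection 11: 441 + 95 = 536
Selection 12: 536 + 95 = 631
Selection 13: 631 + 95 = 726
Selection 14: 726 + 95 = 821
Selection 15: 821 + 95 = 916
Selection 16: 916 + 95 = 1011

1333, 1428, 1523, 1618, 1713, 61, 156, 251, 346, 441, 536, 631, 726, 821, 916, 1011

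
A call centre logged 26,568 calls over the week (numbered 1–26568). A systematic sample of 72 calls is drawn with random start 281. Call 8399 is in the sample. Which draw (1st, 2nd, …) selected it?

k = 26568/72 = 369
position = (8399 − 281)/369 + 1 = 8118/369 + 1 = 22 + 1 = 23

23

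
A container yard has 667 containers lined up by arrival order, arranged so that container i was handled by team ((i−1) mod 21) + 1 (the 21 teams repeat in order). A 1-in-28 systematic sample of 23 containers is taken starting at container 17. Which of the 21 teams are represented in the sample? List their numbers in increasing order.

Consecutive selections differ by k = 28, so their team numbers differ by 28 mod 21 = 7.
gcd(28, 21) = 7, so the sample visits 21/7 = 3 distinct residues mod 21.
Start 17 is team 17; the teams hit are 3, 10, 17.

3, 10, 17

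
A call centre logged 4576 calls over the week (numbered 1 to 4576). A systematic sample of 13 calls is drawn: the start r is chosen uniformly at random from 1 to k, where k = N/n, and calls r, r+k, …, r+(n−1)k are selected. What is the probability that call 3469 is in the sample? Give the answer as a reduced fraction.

1/352

k = 4576/13 = 352.
Call 3469 is selected iff r ≡ 3469 (mod 352); exactly one such r in {1,…,352}.
Inclusion probability = 1/352.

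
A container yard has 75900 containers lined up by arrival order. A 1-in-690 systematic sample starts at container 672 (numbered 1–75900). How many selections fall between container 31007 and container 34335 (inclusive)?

k = 690
First selection ≥ 31007: 672 + ⌈(31007−672)/690⌉·690 = 672 + 44×690 = 31032
Last selection ≤ 34335: 672 + ⌊(34335−672)/690⌋·690 = 672 + 48×690 = 33792
Count = 48 − 44 + 1 = 5

5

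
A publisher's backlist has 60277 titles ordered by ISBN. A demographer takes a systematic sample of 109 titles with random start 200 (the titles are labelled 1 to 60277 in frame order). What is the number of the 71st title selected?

38910

k = 60277/109 = 553
71st selection = r + (71−1)·k = 200 + 70×553 = 200 + 38710 = 38910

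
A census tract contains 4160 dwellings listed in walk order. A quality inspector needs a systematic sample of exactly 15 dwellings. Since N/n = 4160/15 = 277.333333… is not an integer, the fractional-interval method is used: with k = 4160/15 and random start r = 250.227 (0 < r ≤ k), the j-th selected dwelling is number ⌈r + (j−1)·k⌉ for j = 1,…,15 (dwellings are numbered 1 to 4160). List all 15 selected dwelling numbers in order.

j=1: r + 0k = 250.227 → ⌈·⌉ = 251
j=2: r + 1k = 527.560333… → ⌈·⌉ = 528
j=3: r + 2k = 804.893666… → ⌈·⌉ = 805
j=4: r + 3k = 1082.227 → ⌈·⌉ = 1083
j=5: r + 4k = 1359.560333… → ⌈·⌉ = 1360
j=6: r + 5k = 1636.893666… → ⌈·⌉ = 1637
j=7: r + 6k = 1914.227 → ⌈·⌉ = 1915
j=8: r + 7k = 2191.560333… → ⌈·⌉ = 2192
j=9: r + 8k = 2468.893666… → ⌈·⌉ = 2469
j=10: r + 9k = 2746.227 → ⌈·⌉ = 2747
j=11: r + 10k = 3023.560333… → ⌈·⌉ = 3024
j=12: r + 11k = 3300.893666… → ⌈·⌉ = 3301
j=13: r + 12k = 3578.227 → ⌈·⌉ = 3579
j=14: r + 13k = 3855.560333… → ⌈·⌉ = 3856
j=15: r + 14k = 4132.893666… → ⌈·⌉ = 4133

251, 528, 805, 1083, 1360, 1637, 1915, 2192, 2469, 2747, 3024, 3301, 3579, 3856, 4133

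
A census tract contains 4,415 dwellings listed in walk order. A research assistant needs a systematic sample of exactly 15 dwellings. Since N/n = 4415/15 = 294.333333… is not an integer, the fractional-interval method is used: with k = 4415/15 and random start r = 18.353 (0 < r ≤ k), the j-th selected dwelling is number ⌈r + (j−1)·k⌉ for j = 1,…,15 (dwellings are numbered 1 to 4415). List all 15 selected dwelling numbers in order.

19, 313, 608, 902, 1196, 1491, 1785, 2079, 2374, 2668, 2962, 3257, 3551, 3845, 4140

j=1: r + 0k = 18.353 → ⌈·⌉ = 19
j=2: r + 1k = 312.686333… → ⌈·⌉ = 313
j=3: r + 2k = 607.019666… → ⌈·⌉ = 608
j=4: r + 3k = 901.353 → ⌈·⌉ = 902
j=5: r + 4k = 1195.686333… → ⌈·⌉ = 1196
j=6: r + 5k = 1490.019666… → ⌈·⌉ = 1491
j=7: r + 6k = 1784.353 → ⌈·⌉ = 1785
j=8: r + 7k = 2078.686333… → ⌈·⌉ = 2079
j=9: r + 8k = 2373.019666… → ⌈·⌉ = 2374
j=10: r + 9k = 2667.353 → ⌈·⌉ = 2668
j=11: r + 10k = 2961.686333… → ⌈·⌉ = 2962
j=12: r + 11k = 3256.019666… → ⌈·⌉ = 3257
j=13: r + 12k = 3550.353 → ⌈·⌉ = 3551
j=14: r + 13k = 3844.686333… → ⌈·⌉ = 3845
j=15: r + 14k = 4139.019666… → ⌈·⌉ = 4140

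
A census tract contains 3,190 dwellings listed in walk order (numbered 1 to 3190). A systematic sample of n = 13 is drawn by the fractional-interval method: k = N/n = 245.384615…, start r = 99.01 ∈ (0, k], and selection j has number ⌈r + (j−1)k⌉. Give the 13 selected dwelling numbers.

j=1: r + 0k = 99.01 → ⌈·⌉ = 100
j=2: r + 1k = 344.394615… → ⌈·⌉ = 345
j=3: r + 2k = 589.779230… → ⌈·⌉ = 590
j=4: r + 3k = 835.163846… → ⌈·⌉ = 836
j=5: r + 4k = 1080.548461… → ⌈·⌉ = 1081
j=6: r + 5k = 1325.933076… → ⌈·⌉ = 1326
j=7: r + 6k = 1571.317692… → ⌈·⌉ = 1572
j=8: r + 7k = 1816.702307… → ⌈·⌉ = 1817
j=9: r + 8k = 2062.086923… → ⌈·⌉ = 2063
j=10: r + 9k = 2307.471538… → ⌈·⌉ = 2308
j=11: r + 10k = 2552.856153… → ⌈·⌉ = 2553
j=12: r + 11k = 2798.240769… → ⌈·⌉ = 2799
j=13: r + 12k = 3043.625384… → ⌈·⌉ = 3044

100, 345, 590, 836, 1081, 1326, 1572, 1817, 2063, 2308, 2553, 2799, 3044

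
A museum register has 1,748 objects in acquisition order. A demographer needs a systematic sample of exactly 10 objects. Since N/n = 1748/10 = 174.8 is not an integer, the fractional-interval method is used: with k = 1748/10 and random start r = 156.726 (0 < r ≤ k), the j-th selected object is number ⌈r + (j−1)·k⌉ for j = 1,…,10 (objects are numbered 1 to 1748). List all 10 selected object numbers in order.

157, 332, 507, 682, 856, 1031, 1206, 1381, 1556, 1730

j=1: r + 0k = 156.726 → ⌈·⌉ = 157
j=2: r + 1k = 331.526 → ⌈·⌉ = 332
j=3: r + 2k = 506.326 → ⌈·⌉ = 507
j=4: r + 3k = 681.126 → ⌈·⌉ = 682
j=5: r + 4k = 855.926 → ⌈·⌉ = 856
j=6: r + 5k = 1030.726 → ⌈·⌉ = 1031
j=7: r + 6k = 1205.526 → ⌈·⌉ = 1206
j=8: r + 7k = 1380.326 → ⌈·⌉ = 1381
j=9: r + 8k = 1555.126 → ⌈·⌉ = 1556
j=10: r + 9k = 1729.926 → ⌈·⌉ = 1730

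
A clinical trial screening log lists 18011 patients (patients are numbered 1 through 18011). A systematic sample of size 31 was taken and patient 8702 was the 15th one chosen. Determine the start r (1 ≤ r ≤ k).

k = 18011/31 = 581
r = 8702 − (15−1)×581 = 8702 − 8134 = 568

568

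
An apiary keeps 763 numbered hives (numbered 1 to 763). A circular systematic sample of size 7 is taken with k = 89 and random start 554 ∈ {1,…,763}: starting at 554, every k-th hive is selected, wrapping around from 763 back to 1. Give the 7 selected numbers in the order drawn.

Selection 1: 554
Selection 2: 554 + 89 = 643
Selection 3: 643 + 89 = 732
Selection 4: 732 + 89 = 821 → 821 − 763 = 58
Selection 5: 58 + 89 = 147
Selection 6: 147 + 89 = 236
Selection 7: 236 + 89 = 325

554, 643, 732, 58, 147, 236, 325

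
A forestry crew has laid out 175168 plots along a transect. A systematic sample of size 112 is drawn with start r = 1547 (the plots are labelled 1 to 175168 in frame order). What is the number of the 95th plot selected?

k = 175168/112 = 1564
95th selection = r + (95−1)·k = 1547 + 94×1564 = 1547 + 147016 = 148563

148563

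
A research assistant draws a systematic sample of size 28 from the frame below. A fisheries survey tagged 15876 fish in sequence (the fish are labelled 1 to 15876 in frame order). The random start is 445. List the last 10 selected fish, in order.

10651, 11218, 11785, 12352, 12919, 13486, 14053, 14620, 15187, 15754

k = N/n = 15876/28 = 567
19th selection = 445 + 18×567 = 10651
20th: 10651 + 567 = 11218
21st: 11218 + 567 = 11785
22nd: 11785 + 567 = 12352
23rd: 12352 + 567 = 12919
24th: 12919 + 567 = 13486
25th: 13486 + 567 = 14053
26th: 14053 + 567 = 14620
27th: 14620 + 567 = 15187
28th: 15187 + 567 = 15754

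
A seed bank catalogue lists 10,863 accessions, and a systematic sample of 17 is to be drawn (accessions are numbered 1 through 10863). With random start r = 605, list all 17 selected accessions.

605, 1244, 1883, 2522, 3161, 3800, 4439, 5078, 5717, 6356, 6995, 7634, 8273, 8912, 9551, 10190, 10829

k = N/n = 10863/17 = 639
accession 1: 605
accession 2: 605 + 639 = 1244
accession 3: 1244 + 639 = 1883
accession 4: 1883 + 639 = 2522
accession 5: 2522 + 639 = 3161
accession 6: 3161 + 639 = 3800
accession 7: 3800 + 639 = 4439
accession 8: 4439 + 639 = 5078
accession 9: 5078 + 639 = 5717
accession 10: 5717 + 639 = 6356
accession 11: 6356 + 639 = 6995
accession 12: 6995 + 639 = 7634
accession 13: 7634 + 639 = 8273
accession 14: 8273 + 639 = 8912
accession 15: 8912 + 639 = 9551
accession 16: 9551 + 639 = 10190
accession 17: 10190 + 639 = 10829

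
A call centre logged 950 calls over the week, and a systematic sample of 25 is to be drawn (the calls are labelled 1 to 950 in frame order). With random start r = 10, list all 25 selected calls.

k = N/n = 950/25 = 38
call 1: 10
call 2: 10 + 38 = 48
call 3: 48 + 38 = 86
call 4: 86 + 38 = 124
call 5: 124 + 38 = 162
call 6: 162 + 38 = 200
call 7: 200 + 38 = 238
call 8: 238 + 38 = 276
call 9: 276 + 38 = 314
call 10: 314 + 38 = 352
call 11: 352 + 38 = 390
call 12: 390 + 38 = 428
call 13: 428 + 38 = 466
call 14: 466 + 38 = 504
call 15: 504 + 38 = 542
call 16: 542 + 38 = 580
call 17: 580 + 38 = 618
call 18: 618 + 38 = 656
call 19: 656 + 38 = 694
call 20: 694 + 38 = 732
call 21: 732 + 38 = 770
call 22: 770 + 38 = 808
call 23: 808 + 38 = 846
call 24: 846 + 38 = 884
call 25: 884 + 38 = 922

10, 48, 86, 124, 162, 200, 238, 276, 314, 352, 390, 428, 466, 504, 542, 580, 618, 656, 694, 732, 770, 808, 846, 884, 922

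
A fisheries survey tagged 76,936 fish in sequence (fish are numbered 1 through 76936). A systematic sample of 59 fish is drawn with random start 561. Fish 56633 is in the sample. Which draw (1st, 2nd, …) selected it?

k = 76936/59 = 1304
position = (56633 − 561)/1304 + 1 = 56072/1304 + 1 = 43 + 1 = 44

44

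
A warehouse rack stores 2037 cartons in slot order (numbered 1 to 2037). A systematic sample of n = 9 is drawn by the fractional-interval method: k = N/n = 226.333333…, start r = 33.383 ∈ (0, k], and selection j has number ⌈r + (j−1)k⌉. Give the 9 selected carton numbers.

34, 260, 487, 713, 939, 1166, 1392, 1618, 1845

j=1: r + 0k = 33.383 → ⌈·⌉ = 34
j=2: r + 1k = 259.716333… → ⌈·⌉ = 260
j=3: r + 2k = 486.049666… → ⌈·⌉ = 487
j=4: r + 3k = 712.383 → ⌈·⌉ = 713
j=5: r + 4k = 938.716333… → ⌈·⌉ = 939
j=6: r + 5k = 1165.049666… → ⌈·⌉ = 1166
j=7: r + 6k = 1391.383 → ⌈·⌉ = 1392
j=8: r + 7k = 1617.716333… → ⌈·⌉ = 1618
j=9: r + 8k = 1844.049666… → ⌈·⌉ = 1845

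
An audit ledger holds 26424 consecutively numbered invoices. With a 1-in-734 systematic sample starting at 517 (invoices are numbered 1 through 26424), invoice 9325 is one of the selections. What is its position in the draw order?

k = 734
position = (9325 − 517)/734 + 1 = 8808/734 + 1 = 12 + 1 = 13

13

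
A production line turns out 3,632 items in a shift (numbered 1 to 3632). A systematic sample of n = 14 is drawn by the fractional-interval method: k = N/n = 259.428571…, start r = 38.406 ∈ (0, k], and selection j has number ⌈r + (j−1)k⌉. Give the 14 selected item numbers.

j=1: r + 0k = 38.406 → ⌈·⌉ = 39
j=2: r + 1k = 297.834571… → ⌈·⌉ = 298
j=3: r + 2k = 557.263142… → ⌈·⌉ = 558
j=4: r + 3k = 816.691714… → ⌈·⌉ = 817
j=5: r + 4k = 1076.120285… → ⌈·⌉ = 1077
j=6: r + 5k = 1335.548857… → ⌈·⌉ = 1336
j=7: r + 6k = 1594.977428… → ⌈·⌉ = 1595
j=8: r + 7k = 1854.406 → ⌈·⌉ = 1855
j=9: r + 8k = 2113.834571… → ⌈·⌉ = 2114
j=10: r + 9k = 2373.263142… → ⌈·⌉ = 2374
j=11: r + 10k = 2632.691714… → ⌈·⌉ = 2633
j=12: r + 11k = 2892.120285… → ⌈·⌉ = 2893
j=13: r + 12k = 3151.548857… → ⌈·⌉ = 3152
j=14: r + 13k = 3410.977428… → ⌈·⌉ = 3411

39, 298, 558, 817, 1077, 1336, 1595, 1855, 2114, 2374, 2633, 2893, 3152, 3411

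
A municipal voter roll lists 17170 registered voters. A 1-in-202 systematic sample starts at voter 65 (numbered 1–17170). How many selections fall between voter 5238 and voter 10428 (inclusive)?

26

k = 202
First selection ≥ 5238: 65 + ⌈(5238−65)/202⌉·202 = 65 + 26×202 = 5317
Last selection ≤ 10428: 65 + ⌊(10428−65)/202⌋·202 = 65 + 51×202 = 10367
Count = 51 − 26 + 1 = 26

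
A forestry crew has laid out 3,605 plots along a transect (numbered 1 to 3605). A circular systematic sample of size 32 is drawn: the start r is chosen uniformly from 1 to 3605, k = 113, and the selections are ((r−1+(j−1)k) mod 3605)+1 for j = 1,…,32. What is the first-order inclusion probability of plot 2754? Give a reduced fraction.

32/3605

For each position j, as r ranges over 1…3605 the j-th selection hits every plot exactly once, so plot 2754 is selected for exactly 32 of the 3605 starts.
Inclusion probability = 32/3605.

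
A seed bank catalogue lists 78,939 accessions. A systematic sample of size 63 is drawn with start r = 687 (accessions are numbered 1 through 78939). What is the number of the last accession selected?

k = 78939/63 = 1253
63rd selection = r + (63−1)·k = 687 + 62×1253 = 687 + 77686 = 78373

78373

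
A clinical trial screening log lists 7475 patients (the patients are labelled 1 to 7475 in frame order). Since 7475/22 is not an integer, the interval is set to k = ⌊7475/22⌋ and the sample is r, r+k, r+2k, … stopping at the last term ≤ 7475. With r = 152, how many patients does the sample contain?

k = ⌊7475/22⌋ = 339
Achieved size = ⌊(7475 − 152)/339⌋ + 1 = ⌊7323/339⌋ + 1 = 21 + 1 = 22
(last selection: 152 + 21×339 = 7271 ≤ 7475; next would be 7610 > 7475)

22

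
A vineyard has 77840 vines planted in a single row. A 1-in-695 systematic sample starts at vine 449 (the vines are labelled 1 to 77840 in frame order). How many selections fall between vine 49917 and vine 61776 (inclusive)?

k = 695
First selection ≥ 49917: 449 + ⌈(49917−449)/695⌉·695 = 449 + 72×695 = 50489
Last selection ≤ 61776: 449 + ⌊(61776−449)/695⌋·695 = 449 + 88×695 = 61609
Count = 88 − 72 + 1 = 17

17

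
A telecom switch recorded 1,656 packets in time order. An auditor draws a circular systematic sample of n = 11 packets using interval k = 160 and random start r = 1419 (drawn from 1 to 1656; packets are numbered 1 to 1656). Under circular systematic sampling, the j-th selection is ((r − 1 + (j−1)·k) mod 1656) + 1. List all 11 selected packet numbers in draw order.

1419, 1579, 83, 243, 403, 563, 723, 883, 1043, 1203, 1363

Selection 1: 1419
Selection 2: 1419 + 160 = 1579
Selection 3: 1579 + 160 = 1739 → 1739 − 1656 = 83
Selection 4: 83 + 160 = 243
Selection 5: 243 + 160 = 403
Selection 6: 403 + 160 = 563
Selection 7: 563 + 160 = 723
Selection 8: 723 + 160 = 883
Selection 9: 883 + 160 = 1043
Selection 10: 1043 + 160 = 1203
Selection 11: 1203 + 160 = 1363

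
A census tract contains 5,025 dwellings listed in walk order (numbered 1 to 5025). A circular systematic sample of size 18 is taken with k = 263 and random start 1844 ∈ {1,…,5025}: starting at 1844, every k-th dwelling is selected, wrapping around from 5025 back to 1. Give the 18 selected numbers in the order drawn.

1844, 2107, 2370, 2633, 2896, 3159, 3422, 3685, 3948, 4211, 4474, 4737, 5000, 238, 501, 764, 1027, 1290

Selection 1: 1844
Selection 2: 1844 + 263 = 2107
Selection 3: 2107 + 263 = 2370
Selection 4: 2370 + 263 = 2633
Selection 5: 2633 + 263 = 2896
Selection 6: 2896 + 263 = 3159
Selection 7: 3159 + 263 = 3422
Selection 8: 3422 + 263 = 3685
Selection 9: 3685 + 263 = 3948
Selection 10: 3948 + 263 = 4211
Selection 11: 4211 + 263 = 4474
Selection 12: 4474 + 263 = 4737
Selection 13: 4737 + 263 = 5000
Selection 14: 5000 + 263 = 5263 → 5263 − 5025 = 238
Selection 15: 238 + 263 = 501
Selection 16: 501 + 263 = 764
Selection 17: 764 + 263 = 1027
Selection 18: 1027 + 263 = 1290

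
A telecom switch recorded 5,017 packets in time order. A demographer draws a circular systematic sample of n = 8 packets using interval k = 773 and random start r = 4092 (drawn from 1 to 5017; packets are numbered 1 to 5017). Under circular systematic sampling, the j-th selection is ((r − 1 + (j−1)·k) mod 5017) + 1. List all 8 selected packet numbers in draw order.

Selection 1: 4092
Selection 2: 4092 + 773 = 4865
Selection 3: 4865 + 773 = 5638 → 5638 − 5017 = 621
Selection 4: 621 + 773 = 1394
Selection 5: 1394 + 773 = 2167
Selection 6: 2167 + 773 = 2940
Selection 7: 2940 + 773 = 3713
Selection 8: 3713 + 773 = 4486

4092, 4865, 621, 1394, 2167, 2940, 3713, 4486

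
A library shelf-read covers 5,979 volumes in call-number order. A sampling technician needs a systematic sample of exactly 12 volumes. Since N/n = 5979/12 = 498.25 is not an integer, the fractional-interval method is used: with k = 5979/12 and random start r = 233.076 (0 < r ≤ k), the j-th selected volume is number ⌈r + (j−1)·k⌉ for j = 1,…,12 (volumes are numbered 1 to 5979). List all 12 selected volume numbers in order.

j=1: r + 0k = 233.076 → ⌈·⌉ = 234
j=2: r + 1k = 731.326 → ⌈·⌉ = 732
j=3: r + 2k = 1229.576 → ⌈·⌉ = 1230
j=4: r + 3k = 1727.826 → ⌈·⌉ = 1728
j=5: r + 4k = 2226.076 → ⌈·⌉ = 2227
j=6: r + 5k = 2724.326 → ⌈·⌉ = 2725
j=7: r + 6k = 3222.576 → ⌈·⌉ = 3223
j=8: r + 7k = 3720.826 → ⌈·⌉ = 3721
j=9: r + 8k = 4219.076 → ⌈·⌉ = 4220
j=10: r + 9k = 4717.326 → ⌈·⌉ = 4718
j=11: r + 10k = 5215.576 → ⌈·⌉ = 5216
j=12: r + 11k = 5713.826 → ⌈·⌉ = 5714

234, 732, 1230, 1728, 2227, 2725, 3223, 3721, 4220, 4718, 5216, 5714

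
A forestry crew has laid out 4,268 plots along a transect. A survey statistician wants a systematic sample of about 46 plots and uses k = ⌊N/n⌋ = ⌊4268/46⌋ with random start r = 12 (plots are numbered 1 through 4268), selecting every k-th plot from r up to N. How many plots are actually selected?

47

k = ⌊4268/46⌋ = 92
Achieved size = ⌊(4268 − 12)/92⌋ + 1 = ⌊4256/92⌋ + 1 = 46 + 1 = 47
(last selection: 12 + 46×92 = 4244 ≤ 4268; next would be 4336 > 4268)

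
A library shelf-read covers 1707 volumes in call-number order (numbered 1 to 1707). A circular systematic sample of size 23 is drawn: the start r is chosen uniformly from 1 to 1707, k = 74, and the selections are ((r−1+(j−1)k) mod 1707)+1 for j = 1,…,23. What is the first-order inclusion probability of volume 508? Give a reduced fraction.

For each position j, as r ranges over 1…1707 the j-th selection hits every volume exactly once, so volume 508 is selected for exactly 23 of the 1707 starts.
Inclusion probability = 23/1707.

23/1707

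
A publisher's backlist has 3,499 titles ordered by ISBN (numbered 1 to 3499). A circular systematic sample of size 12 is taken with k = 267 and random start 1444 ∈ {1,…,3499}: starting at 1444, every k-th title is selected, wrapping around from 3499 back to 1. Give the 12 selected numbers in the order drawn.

Selection 1: 1444
Selection 2: 1444 + 267 = 1711
Selection 3: 1711 + 267 = 1978
Selection 4: 1978 + 267 = 2245
Selection 5: 2245 + 267 = 2512
Selection 6: 2512 + 267 = 2779
Selection 7: 2779 + 267 = 3046
Selection 8: 3046 + 267 = 3313
Selection 9: 3313 + 267 = 3580 → 3580 − 3499 = 81
Selection 10: 81 + 267 = 348
Selection 11: 348 + 267 = 615
Selection 12: 615 + 267 = 882

1444, 1711, 1978, 2245, 2512, 2779, 3046, 3313, 81, 348, 615, 882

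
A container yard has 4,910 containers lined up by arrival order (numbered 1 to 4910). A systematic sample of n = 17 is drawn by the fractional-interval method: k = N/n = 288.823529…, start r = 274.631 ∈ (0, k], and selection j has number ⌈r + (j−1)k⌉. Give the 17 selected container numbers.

j=1: r + 0k = 274.631 → ⌈·⌉ = 275
j=2: r + 1k = 563.454529… → ⌈·⌉ = 564
j=3: r + 2k = 852.278058… → ⌈·⌉ = 853
j=4: r + 3k = 1141.101588… → ⌈·⌉ = 1142
j=5: r + 4k = 1429.925117… → ⌈·⌉ = 1430
j=6: r + 5k = 1718.748647… → ⌈·⌉ = 1719
j=7: r + 6k = 2007.572176… → ⌈·⌉ = 2008
j=8: r + 7k = 2296.395705… → ⌈·⌉ = 2297
j=9: r + 8k = 2585.219235… → ⌈·⌉ = 2586
j=10: r + 9k = 2874.042764… → ⌈·⌉ = 2875
j=11: r + 10k = 3162.866294… → ⌈·⌉ = 3163
j=12: r + 11k = 3451.689823… → ⌈·⌉ = 3452
j=13: r + 12k = 3740.513352… → ⌈·⌉ = 3741
j=14: r + 13k = 4029.336882… → ⌈·⌉ = 4030
j=15: r + 14k = 4318.160411… → ⌈·⌉ = 4319
j=16: r + 15k = 4606.983941… → ⌈·⌉ = 4607
j=17: r + 16k = 4895.807470… → ⌈·⌉ = 4896

275, 564, 853, 1142, 1430, 1719, 2008, 2297, 2586, 2875, 3163, 3452, 3741, 4030, 4319, 4607, 4896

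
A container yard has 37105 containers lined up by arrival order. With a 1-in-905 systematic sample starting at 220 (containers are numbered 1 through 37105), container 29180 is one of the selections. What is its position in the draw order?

33

k = 905
position = (29180 − 220)/905 + 1 = 28960/905 + 1 = 32 + 1 = 33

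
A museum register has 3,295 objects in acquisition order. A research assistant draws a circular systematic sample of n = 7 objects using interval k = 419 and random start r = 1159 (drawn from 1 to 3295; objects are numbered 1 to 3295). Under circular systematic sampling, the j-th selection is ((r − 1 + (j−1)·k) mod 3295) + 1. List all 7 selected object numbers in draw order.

1159, 1578, 1997, 2416, 2835, 3254, 378

Selection 1: 1159
Selection 2: 1159 + 419 = 1578
Selection 3: 1578 + 419 = 1997
Selection 4: 1997 + 419 = 2416
Selection 5: 2416 + 419 = 2835
Selection 6: 2835 + 419 = 3254
Selection 7: 3254 + 419 = 3673 → 3673 − 3295 = 378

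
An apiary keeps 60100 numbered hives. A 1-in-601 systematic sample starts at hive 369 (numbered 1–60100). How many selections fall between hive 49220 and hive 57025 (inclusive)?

13

k = 601
First selection ≥ 49220: 369 + ⌈(49220−369)/601⌉·601 = 369 + 82×601 = 49651
Last selection ≤ 57025: 369 + ⌊(57025−369)/601⌋·601 = 369 + 94×601 = 56863
Count = 94 − 82 + 1 = 13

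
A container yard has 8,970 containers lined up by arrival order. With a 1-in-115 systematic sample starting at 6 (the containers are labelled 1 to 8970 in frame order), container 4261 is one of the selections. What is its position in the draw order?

38

k = 115
position = (4261 − 6)/115 + 1 = 4255/115 + 1 = 37 + 1 = 38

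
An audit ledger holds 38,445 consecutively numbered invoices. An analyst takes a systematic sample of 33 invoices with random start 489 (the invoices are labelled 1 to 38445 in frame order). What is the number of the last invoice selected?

37769

k = 38445/33 = 1165
33rd selection = r + (33−1)·k = 489 + 32×1165 = 489 + 37280 = 37769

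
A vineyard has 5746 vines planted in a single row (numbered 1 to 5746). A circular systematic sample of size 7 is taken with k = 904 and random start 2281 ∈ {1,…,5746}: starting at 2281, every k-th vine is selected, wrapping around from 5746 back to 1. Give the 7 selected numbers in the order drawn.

Selection 1: 2281
Selection 2: 2281 + 904 = 3185
Selection 3: 3185 + 904 = 4089
Selection 4: 4089 + 904 = 4993
Selection 5: 4993 + 904 = 5897 → 5897 − 5746 = 151
Selection 6: 151 + 904 = 1055
Selection 7: 1055 + 904 = 1959

2281, 3185, 4089, 4993, 151, 1055, 1959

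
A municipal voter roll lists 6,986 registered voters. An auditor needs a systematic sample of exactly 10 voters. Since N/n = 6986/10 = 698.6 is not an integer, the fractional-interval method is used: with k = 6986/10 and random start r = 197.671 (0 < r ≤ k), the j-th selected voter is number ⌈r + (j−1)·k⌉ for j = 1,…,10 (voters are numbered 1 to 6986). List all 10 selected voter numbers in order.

j=1: r + 0k = 197.671 → ⌈·⌉ = 198
j=2: r + 1k = 896.271 → ⌈·⌉ = 897
j=3: r + 2k = 1594.871 → ⌈·⌉ = 1595
j=4: r + 3k = 2293.471 → ⌈·⌉ = 2294
j=5: r + 4k = 2992.071 → ⌈·⌉ = 2993
j=6: r + 5k = 3690.671 → ⌈·⌉ = 3691
j=7: r + 6k = 4389.271 → ⌈·⌉ = 4390
j=8: r + 7k = 5087.871 → ⌈·⌉ = 5088
j=9: r + 8k = 5786.471 → ⌈·⌉ = 5787
j=10: r + 9k = 6485.071 → ⌈·⌉ = 6486

198, 897, 1595, 2294, 2993, 3691, 4390, 5088, 5787, 6486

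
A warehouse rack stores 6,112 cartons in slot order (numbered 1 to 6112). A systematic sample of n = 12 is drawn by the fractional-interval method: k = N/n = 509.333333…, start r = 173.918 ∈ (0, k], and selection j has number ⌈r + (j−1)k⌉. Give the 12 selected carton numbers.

j=1: r + 0k = 173.918 → ⌈·⌉ = 174
j=2: r + 1k = 683.251333… → ⌈·⌉ = 684
j=3: r + 2k = 1192.584666… → ⌈·⌉ = 1193
j=4: r + 3k = 1701.918 → ⌈·⌉ = 1702
j=5: r + 4k = 2211.251333… → ⌈·⌉ = 2212
j=6: r + 5k = 2720.584666… → ⌈·⌉ = 2721
j=7: r + 6k = 3229.918 → ⌈·⌉ = 3230
j=8: r + 7k = 3739.251333… → ⌈·⌉ = 3740
j=9: r + 8k = 4248.584666… → ⌈·⌉ = 4249
j=10: r + 9k = 4757.918 → ⌈·⌉ = 4758
j=11: r + 10k = 5267.251333… → ⌈·⌉ = 5268
j=12: r + 11k = 5776.584666… → ⌈·⌉ = 5777

174, 684, 1193, 1702, 2212, 2721, 3230, 3740, 4249, 4758, 5268, 5777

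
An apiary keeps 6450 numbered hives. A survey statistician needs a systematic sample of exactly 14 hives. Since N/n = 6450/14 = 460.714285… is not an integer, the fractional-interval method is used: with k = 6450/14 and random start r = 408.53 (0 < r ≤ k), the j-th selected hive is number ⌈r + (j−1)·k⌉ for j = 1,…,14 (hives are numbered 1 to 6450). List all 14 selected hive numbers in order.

409, 870, 1330, 1791, 2252, 2713, 3173, 3634, 4095, 4555, 5016, 5477, 5938, 6398

j=1: r + 0k = 408.53 → ⌈·⌉ = 409
j=2: r + 1k = 869.244285… → ⌈·⌉ = 870
j=3: r + 2k = 1329.958571… → ⌈·⌉ = 1330
j=4: r + 3k = 1790.672857… → ⌈·⌉ = 1791
j=5: r + 4k = 2251.387142… → ⌈·⌉ = 2252
j=6: r + 5k = 2712.101428… → ⌈·⌉ = 2713
j=7: r + 6k = 3172.815714… → ⌈·⌉ = 3173
j=8: r + 7k = 3633.53 → ⌈·⌉ = 3634
j=9: r + 8k = 4094.244285… → ⌈·⌉ = 4095
j=10: r + 9k = 4554.958571… → ⌈·⌉ = 4555
j=11: r + 10k = 5015.672857… → ⌈·⌉ = 5016
j=12: r + 11k = 5476.387142… → ⌈·⌉ = 5477
j=13: r + 12k = 5937.101428… → ⌈·⌉ = 5938
j=14: r + 13k = 6397.815714… → ⌈·⌉ = 6398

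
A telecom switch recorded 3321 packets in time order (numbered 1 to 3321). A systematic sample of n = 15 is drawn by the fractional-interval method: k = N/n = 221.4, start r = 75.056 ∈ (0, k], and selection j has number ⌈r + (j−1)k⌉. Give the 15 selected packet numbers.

76, 297, 518, 740, 961, 1183, 1404, 1625, 1847, 2068, 2290, 2511, 2732, 2954, 3175

j=1: r + 0k = 75.056 → ⌈·⌉ = 76
j=2: r + 1k = 296.456 → ⌈·⌉ = 297
j=3: r + 2k = 517.856 → ⌈·⌉ = 518
j=4: r + 3k = 739.256 → ⌈·⌉ = 740
j=5: r + 4k = 960.656 → ⌈·⌉ = 961
j=6: r + 5k = 1182.056 → ⌈·⌉ = 1183
j=7: r + 6k = 1403.456 → ⌈·⌉ = 1404
j=8: r + 7k = 1624.856 → ⌈·⌉ = 1625
j=9: r + 8k = 1846.256 → ⌈·⌉ = 1847
j=10: r + 9k = 2067.656 → ⌈·⌉ = 2068
j=11: r + 10k = 2289.056 → ⌈·⌉ = 2290
j=12: r + 11k = 2510.456 → ⌈·⌉ = 2511
j=13: r + 12k = 2731.856 → ⌈·⌉ = 2732
j=14: r + 13k = 2953.256 → ⌈·⌉ = 2954
j=15: r + 14k = 3174.656 → ⌈·⌉ = 3175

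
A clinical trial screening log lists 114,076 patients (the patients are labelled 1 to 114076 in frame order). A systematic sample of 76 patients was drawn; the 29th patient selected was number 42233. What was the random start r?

205

k = 114076/76 = 1501
r = 42233 − (29−1)×1501 = 42233 − 42028 = 205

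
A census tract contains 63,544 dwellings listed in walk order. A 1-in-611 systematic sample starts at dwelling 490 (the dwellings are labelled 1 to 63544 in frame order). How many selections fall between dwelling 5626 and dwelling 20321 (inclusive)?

24

k = 611
First selection ≥ 5626: 490 + ⌈(5626−490)/611⌉·611 = 490 + 9×611 = 5989
Last selection ≤ 20321: 490 + ⌊(20321−490)/611⌋·611 = 490 + 32×611 = 20042
Count = 32 − 9 + 1 = 24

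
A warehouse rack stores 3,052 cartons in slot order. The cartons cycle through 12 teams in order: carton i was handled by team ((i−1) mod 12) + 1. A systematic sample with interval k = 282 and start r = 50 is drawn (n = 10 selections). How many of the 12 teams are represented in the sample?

Consecutive selections differ by k = 282, so their team numbers differ by 282 mod 12 = 6.
gcd(282, 12) = 6, so the sample visits 12/6 = 2 distinct residues mod 12.
Start 50 is team 2; the teams hit are 2, 8.

2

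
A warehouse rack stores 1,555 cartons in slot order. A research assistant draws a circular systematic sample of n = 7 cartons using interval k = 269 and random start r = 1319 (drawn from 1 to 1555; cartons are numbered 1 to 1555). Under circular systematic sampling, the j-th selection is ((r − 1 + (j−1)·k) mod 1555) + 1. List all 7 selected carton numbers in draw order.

Selection 1: 1319
Selection 2: 1319 + 269 = 1588 → 1588 − 1555 = 33
Selection 3: 33 + 269 = 302
Selection 4: 302 + 269 = 571
Selection 5: 571 + 269 = 840
Selection 6: 840 + 269 = 1109
Selection 7: 1109 + 269 = 1378

1319, 33, 302, 571, 840, 1109, 1378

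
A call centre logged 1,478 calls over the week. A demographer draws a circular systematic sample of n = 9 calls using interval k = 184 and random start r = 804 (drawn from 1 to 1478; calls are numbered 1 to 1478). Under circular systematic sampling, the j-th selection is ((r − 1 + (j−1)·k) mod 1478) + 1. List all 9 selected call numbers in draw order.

804, 988, 1172, 1356, 62, 246, 430, 614, 798

Selection 1: 804
Selection 2: 804 + 184 = 988
Selection 3: 988 + 184 = 1172
Selection 4: 1172 + 184 = 1356
Selection 5: 1356 + 184 = 1540 → 1540 − 1478 = 62
Selection 6: 62 + 184 = 246
Selection 7: 246 + 184 = 430
Selection 8: 430 + 184 = 614
Selection 9: 614 + 184 = 798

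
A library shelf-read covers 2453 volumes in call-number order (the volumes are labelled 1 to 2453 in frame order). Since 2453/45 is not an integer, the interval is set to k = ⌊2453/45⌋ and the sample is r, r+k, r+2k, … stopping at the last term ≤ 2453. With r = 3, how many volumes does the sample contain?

46

k = ⌊2453/45⌋ = 54
Achieved size = ⌊(2453 − 3)/54⌋ + 1 = ⌊2450/54⌋ + 1 = 45 + 1 = 46
(last selection: 3 + 45×54 = 2433 ≤ 2453; next would be 2487 > 2453)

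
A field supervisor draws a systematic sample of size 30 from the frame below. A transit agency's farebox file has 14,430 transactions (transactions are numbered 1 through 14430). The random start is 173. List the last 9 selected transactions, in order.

k = N/n = 14430/30 = 481
22nd selection = 173 + 21×481 = 10274
23rd: 10274 + 481 = 10755
24th: 10755 + 481 = 11236
25th: 11236 + 481 = 11717
26th: 11717 + 481 = 12198
27th: 12198 + 481 = 12679
28th: 12679 + 481 = 13160
29th: 13160 + 481 = 13641
30th: 13641 + 481 = 14122

10274, 10755, 11236, 11717, 12198, 12679, 13160, 13641, 14122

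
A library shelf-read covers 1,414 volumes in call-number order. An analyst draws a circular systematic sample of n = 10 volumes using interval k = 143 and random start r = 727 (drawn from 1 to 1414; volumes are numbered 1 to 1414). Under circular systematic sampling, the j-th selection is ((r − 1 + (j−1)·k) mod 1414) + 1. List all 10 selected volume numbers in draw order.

Selection 1: 727
Selection 2: 727 + 143 = 870
Selection 3: 870 + 143 = 1013
Selection 4: 1013 + 143 = 1156
Selection 5: 1156 + 143 = 1299
Selection 6: 1299 + 143 = 1442 → 1442 − 1414 = 28
Selection 7: 28 + 143 = 171
Selection 8: 171 + 143 = 314
Selection 9: 314 + 143 = 457
Selection 10: 457 + 143 = 600

727, 870, 1013, 1156, 1299, 28, 171, 314, 457, 600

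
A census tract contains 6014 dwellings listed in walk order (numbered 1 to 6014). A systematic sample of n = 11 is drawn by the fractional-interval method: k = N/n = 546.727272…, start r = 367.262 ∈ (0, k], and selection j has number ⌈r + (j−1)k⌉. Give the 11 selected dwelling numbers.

368, 914, 1461, 2008, 2555, 3101, 3648, 4195, 4742, 5288, 5835

j=1: r + 0k = 367.262 → ⌈·⌉ = 368
j=2: r + 1k = 913.989272… → ⌈·⌉ = 914
j=3: r + 2k = 1460.716545… → ⌈·⌉ = 1461
j=4: r + 3k = 2007.443818… → ⌈·⌉ = 2008
j=5: r + 4k = 2554.171090… → ⌈·⌉ = 2555
j=6: r + 5k = 3100.898363… → ⌈·⌉ = 3101
j=7: r + 6k = 3647.625636… → ⌈·⌉ = 3648
j=8: r + 7k = 4194.352909… → ⌈·⌉ = 4195
j=9: r + 8k = 4741.080181… → ⌈·⌉ = 4742
j=10: r + 9k = 5287.807454… → ⌈·⌉ = 5288
j=11: r + 10k = 5834.534727… → ⌈·⌉ = 5835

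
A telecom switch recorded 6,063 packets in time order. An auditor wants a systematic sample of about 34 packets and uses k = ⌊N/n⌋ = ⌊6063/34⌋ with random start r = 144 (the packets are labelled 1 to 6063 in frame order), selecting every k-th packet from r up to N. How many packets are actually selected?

k = ⌊6063/34⌋ = 178
Achieved size = ⌊(6063 − 144)/178⌋ + 1 = ⌊5919/178⌋ + 1 = 33 + 1 = 34
(last selection: 144 + 33×178 = 6018 ≤ 6063; next would be 6196 > 6063)

34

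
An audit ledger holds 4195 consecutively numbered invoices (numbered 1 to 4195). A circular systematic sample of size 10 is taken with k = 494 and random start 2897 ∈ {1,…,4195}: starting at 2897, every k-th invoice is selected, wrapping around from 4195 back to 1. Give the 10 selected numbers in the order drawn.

2897, 3391, 3885, 184, 678, 1172, 1666, 2160, 2654, 3148

Selection 1: 2897
Selection 2: 2897 + 494 = 3391
Selection 3: 3391 + 494 = 3885
Selection 4: 3885 + 494 = 4379 → 4379 − 4195 = 184
Selection 5: 184 + 494 = 678
Selection 6: 678 + 494 = 1172
Selection 7: 1172 + 494 = 1666
Selection 8: 1666 + 494 = 2160
Selection 9: 2160 + 494 = 2654
Selection 10: 2654 + 494 = 3148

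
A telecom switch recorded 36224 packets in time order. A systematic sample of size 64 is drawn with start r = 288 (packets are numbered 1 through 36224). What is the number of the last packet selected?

k = 36224/64 = 566
64th selection = r + (64−1)·k = 288 + 63×566 = 288 + 35658 = 35946

35946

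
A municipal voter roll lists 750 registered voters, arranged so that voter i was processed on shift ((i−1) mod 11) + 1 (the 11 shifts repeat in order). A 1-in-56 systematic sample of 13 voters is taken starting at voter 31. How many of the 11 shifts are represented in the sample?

11

Consecutive selections differ by k = 56, so their shift numbers differ by 56 mod 11 = 1.
gcd(56, 11) = 1, so the sample visits 11/1 = 11 distinct residues mod 11.
Start 31 is shift 9; the shifts hit are 1, 2, 3, 4, 5, 6, 7, 8, 9, 10, 11.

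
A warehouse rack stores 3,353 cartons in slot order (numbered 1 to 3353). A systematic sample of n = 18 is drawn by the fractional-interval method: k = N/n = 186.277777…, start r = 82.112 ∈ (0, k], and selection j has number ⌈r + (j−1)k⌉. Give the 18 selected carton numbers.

83, 269, 455, 641, 828, 1014, 1200, 1387, 1573, 1759, 1945, 2132, 2318, 2504, 2691, 2877, 3063, 3249

j=1: r + 0k = 82.112 → ⌈·⌉ = 83
j=2: r + 1k = 268.389777… → ⌈·⌉ = 269
j=3: r + 2k = 454.667555… → ⌈·⌉ = 455
j=4: r + 3k = 640.945333… → ⌈·⌉ = 641
j=5: r + 4k = 827.223111… → ⌈·⌉ = 828
j=6: r + 5k = 1013.500888… → ⌈·⌉ = 1014
j=7: r + 6k = 1199.778666… → ⌈·⌉ = 1200
j=8: r + 7k = 1386.056444… → ⌈·⌉ = 1387
j=9: r + 8k = 1572.334222… → ⌈·⌉ = 1573
j=10: r + 9k = 1758.612 → ⌈·⌉ = 1759
j=11: r + 10k = 1944.889777… → ⌈·⌉ = 1945
j=12: r + 11k = 2131.167555… → ⌈·⌉ = 2132
j=13: r + 12k = 2317.445333… → ⌈·⌉ = 2318
j=14: r + 13k = 2503.723111… → ⌈·⌉ = 2504
j=15: r + 14k = 2690.000888… → ⌈·⌉ = 2691
j=16: r + 15k = 2876.278666… → ⌈·⌉ = 2877
j=17: r + 16k = 3062.556444… → ⌈·⌉ = 3063
j=18: r + 17k = 3248.834222… → ⌈·⌉ = 3249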